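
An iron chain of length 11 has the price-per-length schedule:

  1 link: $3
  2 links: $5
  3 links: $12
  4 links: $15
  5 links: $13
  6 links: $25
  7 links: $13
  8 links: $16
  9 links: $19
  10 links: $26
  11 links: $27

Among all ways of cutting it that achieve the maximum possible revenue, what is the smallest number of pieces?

Build r[k] bottom-up: r[k] = max over allowed piece i of (p[i] + r[k−i]).
r[1] = 3
r[2] = max(3+3, 5+0) = 6
r[3] = max(3+6, 5+3, 12+0) = 12
r[4] = max(3+12, 5+6, 12+3, 15+0) = 15
r[5] = max(3+15, 5+12, 12+6, 15+3, 13+0) = 18
r[6] = max(3+18, 5+15, 12+12, 15+6, 13+3, 25+0) = 25
r[7] = max(3+25, 5+18, 12+15, …, 25+3, 13+0) = 28
r[8] = max(3+28, 5+25, 12+18, …, 13+3, 16+0) = 31
r[9] = max(3+31, 5+28, 12+25, …, 16+3, 19+0) = 37
r[10] = max(3+37, 5+31, 12+28, …, 19+3, 26+0) = 40
r[11] = max(3+40, 5+37, 12+31, …, 26+3, 27+0) = 43
Maximum revenue is $43.
Now minimize piece count subject to staying optimal: for each k, pieces[k] = 1 + min over i with p[i]+r[k−i]=r[k] of pieces[k−i].
pieces[8] = 3
pieces[9] = 2
pieces[10] = 2
pieces[11] = 3

3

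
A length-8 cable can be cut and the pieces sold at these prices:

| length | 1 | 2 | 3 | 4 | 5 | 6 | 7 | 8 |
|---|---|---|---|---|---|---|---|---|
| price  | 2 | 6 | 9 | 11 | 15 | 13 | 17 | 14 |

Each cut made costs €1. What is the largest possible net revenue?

23

Consider every possible first cut. v[k] is the best of p[i]+v[k−i] over all sellable i≤k, charging 1 whenever i<k.
v[1] = 2
v[2] = max(2+2-1, 6+0) = 6
v[3] = max(2+6-1, 6+2-1, 9+0) = 9
v[4] = max(2+9-1, 6+6-1, 9+2-1, 11+0) = 11
v[5] = max(2+11-1, 6+9-1, 9+6-1, 11+2-1, 15+0) = 15
v[6] = max(2+15-1, 6+11-1, 9+9-1, 11+6-1, 15+2-1, 13+0) = 17
v[7] = max(2+17-1, 6+15-1, 9+11-1, …, 13+2-1, 17+0) = 20
v[8] = max(2+20-1, 6+17-1, 9+15-1, …, 17+2-1, 14+0) = 23
One optimal plan: pieces 5 + 3 (1 cut) → €24 − €1 = €23.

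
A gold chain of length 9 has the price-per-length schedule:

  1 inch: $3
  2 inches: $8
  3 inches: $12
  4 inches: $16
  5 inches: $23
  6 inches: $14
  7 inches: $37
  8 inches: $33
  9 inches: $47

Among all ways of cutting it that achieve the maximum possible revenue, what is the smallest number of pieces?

Let r[k] be the best obtainable value from length k. For each k, try every first piece i and keep the best of price[i] + r[k−i].
r[1] = 3
r[2] = max(3+3, 8+0) = 8
r[3] = max(3+8, 8+3, 12+0) = 12
r[4] = max(3+12, 8+8, 12+3, 16+0) = 16
r[5] = max(3+16, 8+12, 12+8, 16+3, 23+0) = 23
r[6] = max(3+23, 8+16, 12+12, 16+8, 23+3, 14+0) = 26
r[7] = max(3+26, 8+23, 12+16, …, 14+3, 37+0) = 37
r[8] = max(3+37, 8+26, 12+23, …, 37+3, 33+0) = 40
r[9] = max(3+40, 8+37, 12+26, …, 33+3, 47+0) = 47
Maximum revenue is $47.
Now minimize piece count subject to staying optimal: for each k, pieces[k] = 1 + min over i with p[i]+r[k−i]=r[k] of pieces[k−i].
pieces[6] = 2
pieces[7] = 1
pieces[8] = 2
pieces[9] = 1

1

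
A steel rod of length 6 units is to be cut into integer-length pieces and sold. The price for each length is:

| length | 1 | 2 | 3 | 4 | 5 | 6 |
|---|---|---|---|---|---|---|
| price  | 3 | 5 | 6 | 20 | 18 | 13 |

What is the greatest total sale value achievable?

26

Consider every possible first cut. R[k] is the best of p[i]+R[k−i] over all sellable i≤k.
R[1] = 3
R[2] = max(3+3, 5+0) = 6
R[3] = max(3+6, 5+3, 6+0) = 9
R[4] = max(3+9, 5+6, 6+3, 20+0) = 20
R[5] = max(3+20, 5+9, 6+6, 20+3, 18+0) = 23
R[6] = max(3+23, 5+20, 6+9, 20+6, 18+3, 13+0) = 26
One optimal cutting: 4 + 1 + 1 → $20 + $3 + $3 = $26.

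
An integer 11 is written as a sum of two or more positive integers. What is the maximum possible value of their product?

Define m[k] = max over 1≤i<k of i · max(k−i, m[k−i]); the inner max lets the remainder stay uncut if that's better.
m[2] = 1×max(1,0) = 1×1 = 1
m[3] = 1×max(2,1) = 1×2 = 2
m[4] = 2×max(2,1) = 2×2 = 4
m[5] = 2×max(3,2) = 2×3 = 6
m[6] = 3×max(3,2) = 3×3 = 9
m[7] = 2×max(5,6) = 2×6 = 12
m[8] = 2×max(6,9) = 2×9 = 18
m[9] = 3×max(6,9) = 3×9 = 27
m[10] = 2×max(8,18) = 2×18 = 36
m[11] = 2×max(9,27) = 2×27 = 54
One optimal split: 3 + 3 + 3 + 2; product 3×3×3×2 = 54.

54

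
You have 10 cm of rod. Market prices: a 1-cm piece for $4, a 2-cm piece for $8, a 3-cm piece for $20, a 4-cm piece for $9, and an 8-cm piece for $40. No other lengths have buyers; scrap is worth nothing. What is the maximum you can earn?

64

Let best[k] be the best obtainable value from length k. For each k, try every first piece i and keep the best of price[i] + best[k−i].
best[1] = 4
best[2] = 8  (first piece 1, then best[1]=4)
best[3] = 20
best[4] = 24  (first piece 1, then best[3]=20)
best[5] = 28  (first piece 1, then best[4]=24)
best[6] = 40  (first piece 3, then best[3]=20)
best[7] = 44  (first piece 1, then best[6]=40)
best[8] = 48  (first piece 1, then best[7]=44)
best[9] = 60  (first piece 3, then best[6]=40)
best[10] = 64  (first piece 1, then best[9]=60)
One optimal cutting: 3 + 3 + 3 + 1 → $64.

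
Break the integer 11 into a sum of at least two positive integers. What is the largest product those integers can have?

Define f[k] = max over 1≤i<k of i · max(k−i, f[k−i]); the inner max lets the remainder stay uncut if that's better.
f[2] = 1×max(1,0) = 1×1 = 1
f[3] = 1×max(2,1) = 1×2 = 2
f[4] = 2×max(2,1) = 2×2 = 4
f[5] = 2×max(3,2) = 2×3 = 6
f[6] = 3×max(3,2) = 3×3 = 9
f[7] = 2×max(5,6) = 2×6 = 12
f[8] = 2×max(6,9) = 2×9 = 18
f[9] = 3×max(6,9) = 3×9 = 27
f[10] = 2×max(8,18) = 2×18 = 36
f[11] = 2×max(9,27) = 2×27 = 54
One optimal split: 3 + 3 + 3 + 2; product 3×3×3×2 = 54.

54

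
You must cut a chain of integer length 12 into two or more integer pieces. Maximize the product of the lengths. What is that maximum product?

81

Let P[k] be the best product for length k (with at least one cut). For each first piece i, the rest contributes max(k−i, P[k−i]).
P[2] = 1*max(1,0) = 1*1 = 1
P[3] = 1*max(2,1) = 1*2 = 2
P[4] = 2*max(2,1) = 2*2 = 4
P[5] = 2*max(3,2) = 2*3 = 6
P[6] = 3*max(3,2) = 3*3 = 9
P[7] = 2*max(5,6) = 2*6 = 12
P[8] = 2*max(6,9) = 2*9 = 18
P[9] = 3*max(6,9) = 3*9 = 27
P[10] = 2*max(8,18) = 2*18 = 36
P[11] = 2*max(9,27) = 2*27 = 54
P[12] = 3*max(9,27) = 3*27 = 81
One optimal split: 3 + 3 + 3 + 3; product 3*3*3*3 = 81.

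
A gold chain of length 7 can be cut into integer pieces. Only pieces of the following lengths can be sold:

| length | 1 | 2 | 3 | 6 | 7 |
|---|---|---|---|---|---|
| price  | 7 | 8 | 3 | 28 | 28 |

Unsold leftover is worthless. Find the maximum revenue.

49

Build f[k] bottom-up: f[k] = max over allowed piece i of (p[i] + f[k−i]).
f[1] = 7
f[2] = max(7+7, 8+0) = 14
f[3] = max(7+14, 8+7, 3+0) = 21
f[4] = max(7+21, 8+14, 3+7) = 28
f[5] = max(7+28, 8+21, 3+14) = 35
f[6] = max(7+35, 8+28, 3+21, 28+0) = 42
f[7] = max(7+42, 8+35, 3+28, 28+7, 28+0) = 49
One optimal cutting: 1 + 1 + 1 + 1 + 1 + 1 + 1 → $49.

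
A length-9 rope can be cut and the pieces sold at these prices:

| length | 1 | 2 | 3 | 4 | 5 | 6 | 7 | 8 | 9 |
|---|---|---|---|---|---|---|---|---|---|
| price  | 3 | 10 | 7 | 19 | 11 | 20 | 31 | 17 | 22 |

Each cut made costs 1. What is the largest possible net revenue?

Let net[k] be the best obtainable value from length k. For each k, try every first piece i and keep the best of price[i] + net[k−i] minus the 1 cut fee when i<k.
net[1] = 3
net[2] = max(3+3-1, 10+0) = 10
net[3] = max(3+10-1, 10+3-1, 7+0) = 12
net[4] = max(3+12-1, 10+10-1, 7+3-1, 19+0) = 19
net[5] = max(3+19-1, 10+12-1, 7+10-1, 19+3-1, 11+0) = 21
net[6] = max(3+21-1, 10+19-1, 7+12-1, 19+10-1, 11+3-1, 20+0) = 28
net[7] = max(3+28-1, 10+21-1, 7+19-1, …, 20+3-1, 31+0) = 31
net[8] = max(3+31-1, 10+28-1, 7+21-1, …, 31+3-1, 17+0) = 37
net[9] = max(3+37-1, 10+31-1, 7+28-1, …, 17+3-1, 22+0) = 40
One optimal plan: pieces 7 + 2 (1 cut) → 41 − 1 = 40.

40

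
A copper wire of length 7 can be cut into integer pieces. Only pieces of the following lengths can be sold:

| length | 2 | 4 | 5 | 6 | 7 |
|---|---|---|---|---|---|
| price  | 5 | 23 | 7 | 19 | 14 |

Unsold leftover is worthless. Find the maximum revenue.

Build f[k] bottom-up: f[k] = max over allowed piece i of (p[i] + f[k−i]).
f[1] = 0
f[2] = 5
f[3] = 5
f[4] = 23
f[5] = 23
f[6] = 28  (first piece 2, then f[4]=23)
f[7] = 28
One optimal cutting: pieces 4 + 2 with 1 meter of scrap → €28.

28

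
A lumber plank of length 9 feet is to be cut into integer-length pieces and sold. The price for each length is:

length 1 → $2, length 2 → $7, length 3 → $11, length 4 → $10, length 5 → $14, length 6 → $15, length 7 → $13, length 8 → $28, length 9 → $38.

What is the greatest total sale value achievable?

Consider every possible first cut. r[k] is the best of p[i]+r[k−i] over all sellable i≤k.
r[1] = 2
r[2] = max(2+2, 7+0) = 7
r[3] = max(2+7, 7+2, 11+0) = 11
r[4] = max(2+11, 7+7, 11+2, 10+0) = 14
r[5] = max(2+14, 7+11, 11+7, 10+2, 14+0) = 18
r[6] = max(2+18, 7+14, 11+11, 10+7, 14+2, 15+0) = 22
r[7] = max(2+22, 7+18, 11+14, …, 15+2, 13+0) = 25
r[8] = max(2+25, 7+22, 11+18, …, 13+2, 28+0) = 29
r[9] = max(2+29, 7+25, 11+22, …, 28+2, 38+0) = 38
Best is to sell the whole 9-foot piece uncut for $38.

38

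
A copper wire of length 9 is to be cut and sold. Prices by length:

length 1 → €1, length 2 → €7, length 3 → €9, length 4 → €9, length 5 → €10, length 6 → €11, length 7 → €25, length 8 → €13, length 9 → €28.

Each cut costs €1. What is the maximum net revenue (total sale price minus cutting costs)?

Let r[k] be the best obtainable value from length k. For each k, try every first piece i and keep the best of price[i] + r[k−i] minus the 1 cut fee when i<k.
r[1] = 1
r[2] = max(1+1-1, 7+0) = 7
r[3] = max(1+7-1, 7+1-1, 9+0) = 9
r[4] = max(1+9-1, 7+7-1, 9+1-1, 9+0) = 13
r[5] = max(1+13-1, 7+9-1, 9+7-1, 9+1-1, 10+0) = 15
r[6] = max(1+15-1, 7+13-1, 9+9-1, 9+7-1, 10+1-1, 11+0) = 19
r[7] = max(1+19-1, 7+15-1, 9+13-1, …, 11+1-1, 25+0) = 25
r[8] = max(1+25-1, 7+19-1, 9+15-1, …, 25+1-1, 13+0) = 25
r[9] = max(1+25-1, 7+25-1, 9+19-1, …, 13+1-1, 28+0) = 31
One optimal plan: pieces 7 + 2 (1 cut) → €32 − €1 = €31.

31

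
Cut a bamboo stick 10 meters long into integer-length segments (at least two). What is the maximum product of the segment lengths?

Let m[k] be the best product for length k (with at least one cut). For each first piece i, the rest contributes max(k−i, m[k−i]).
Small cases: m[2]=1.
m[3] = 1*max(2,1) = 1*2 = 2
m[4] = 2*max(2,1) = 2*2 = 4
m[5] = 2*max(3,2) = 2*3 = 6
m[6] = 3*max(3,2) = 3*3 = 9
m[7] = 2*max(5,6) = 2*6 = 12
m[8] = 2*max(6,9) = 2*9 = 18
m[9] = 3*max(6,9) = 3*9 = 27
m[10] = 2*max(8,18) = 2*18 = 36
One optimal split: 3 + 3 + 2 + 2; product 3*3*2*2 = 36.

36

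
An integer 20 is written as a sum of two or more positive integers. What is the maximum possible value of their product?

Define P[k] = max over 1≤i<k of i · max(k−i, P[k−i]); the inner max lets the remainder stay uncut if that's better.
Small cases: P[2]=1, P[3]=2, P[4]=4, P[5]=6, P[6]=9, P[7]=12, P[8]=18, P[9]=27, P[10]=36, P[11]=54, P[12]=81.
P[13] = 2*max(11,54) = 2*54 = 108
P[14] = 2*max(12,81) = 2*81 = 162
P[15] = 3*max(12,81) = 3*81 = 243
P[16] = 2*max(14,162) = 2*162 = 324
P[17] = 2*max(15,243) = 2*243 = 486
P[18] = 3*max(15,243) = 3*243 = 729
P[19] = 2*max(17,486) = 2*486 = 972
P[20] = 2*max(18,729) = 2*729 = 1458
One optimal split: 3 + 3 + 3 + 3 + 3 + 3 + 2; product 3*3*3*3*3*3*2 = 1458.

1458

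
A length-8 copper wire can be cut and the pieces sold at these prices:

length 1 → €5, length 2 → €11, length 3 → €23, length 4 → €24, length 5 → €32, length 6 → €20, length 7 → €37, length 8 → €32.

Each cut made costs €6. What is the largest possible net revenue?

49

Build v[k] bottom-up: v[k] = max over allowed piece i of (p[i] + v[k−i]) − 6 per cut.
v[1] = 5
v[2] = 11
v[3] = 23
v[4] = 24
v[5] = 32
v[6] = 40  (first piece 3, then v[3]=23)
v[7] = 41  (first piece 3, then v[4]=24)
v[8] = 49  (first piece 3, then v[5]=32)
One optimal plan: pieces 5 + 3 (1 cut) → €55 − €6 = €49.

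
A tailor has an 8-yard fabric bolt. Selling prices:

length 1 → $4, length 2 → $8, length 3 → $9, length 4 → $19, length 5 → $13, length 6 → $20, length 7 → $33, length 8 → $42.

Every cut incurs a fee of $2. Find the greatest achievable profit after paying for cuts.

42

Build r[k] bottom-up: r[k] = max over allowed piece i of (p[i] + r[k−i]) − 2 per cut.
r[1] = 4
r[2] = max(4+4-2, 8+0) = 8
r[3] = max(4+8-2, 8+4-2, 9+0) = 10
r[4] = max(4+10-2, 8+8-2, 9+4-2, 19+0) = 19
r[5] = max(4+19-2, 8+10-2, 9+8-2, 19+4-2, 13+0) = 21
r[6] = max(4+21-2, 8+19-2, 9+10-2, 19+8-2, 13+4-2, 20+0) = 25
r[7] = max(4+25-2, 8+21-2, 9+19-2, …, 20+4-2, 33+0) = 33
r[8] = max(4+33-2, 8+25-2, 9+21-2, …, 33+4-2, 42+0) = 42
Best is to make no cuts and sell whole for $42.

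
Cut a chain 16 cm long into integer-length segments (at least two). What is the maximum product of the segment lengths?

Let f[k] be the best product for length k (with at least one cut). For each first piece i, the rest contributes max(k−i, f[k−i]).
Small cases: f[2]=1, f[3]=2, f[4]=4, f[5]=6, f[6]=9, f[7]=12, f[8]=18, f[9]=27, f[10]=36.
f[11] = 2*max(9,27) = 2*27 = 54
f[12] = 3*max(9,27) = 3*27 = 81
f[13] = 2*max(11,54) = 2*54 = 108
f[14] = 2*max(12,81) = 2*81 = 162
f[15] = 3*max(12,81) = 3*81 = 243
f[16] = 2*max(14,162) = 2*162 = 324
One optimal split: 3 + 3 + 3 + 3 + 2 + 2; product 3*3*3*3*2*2 = 324.

324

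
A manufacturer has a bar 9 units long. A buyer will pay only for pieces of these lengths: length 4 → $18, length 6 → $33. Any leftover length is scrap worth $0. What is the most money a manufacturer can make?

Consider every possible first cut. r[k] is the best of p[i]+r[k−i] over all sellable i≤k.
r[1] = 0
r[2] = 0
r[3] = 0
r[4] = 18
r[5] = 18
r[6] = 33
r[7] = 33
r[8] = 36  (first piece 4, then r[4]=18)
r[9] = 36
One optimal cutting: pieces 4 + 4 with 1 unit of scrap → $36.

36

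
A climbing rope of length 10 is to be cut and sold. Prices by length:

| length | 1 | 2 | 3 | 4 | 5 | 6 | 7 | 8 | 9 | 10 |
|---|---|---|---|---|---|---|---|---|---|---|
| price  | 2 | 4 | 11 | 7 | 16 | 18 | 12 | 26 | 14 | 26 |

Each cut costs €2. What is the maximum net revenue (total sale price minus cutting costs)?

Let v[k] be the best obtainable value from length k. For each k, try every first piece i and keep the best of price[i] + v[k−i] minus the 2 cut fee when i<k.
v[1] = 2
v[2] = max(2+2-2, 4+0) = 4
v[3] = max(2+4-2, 4+2-2, 11+0) = 11
v[4] = max(2+11-2, 4+4-2, 11+2-2, 7+0) = 11
v[5] = max(2+11-2, 4+11-2, 11+4-2, 7+2-2, 16+0) = 16
v[6] = max(2+16-2, 4+11-2, 11+11-2, 7+4-2, 16+2-2, 18+0) = 20
v[7] = max(2+20-2, 4+16-2, 11+11-2, …, 18+2-2, 12+0) = 20
v[8] = max(2+20-2, 4+20-2, 11+16-2, …, 12+2-2, 26+0) = 26
v[9] = max(2+26-2, 4+20-2, 11+20-2, …, 26+2-2, 14+0) = 29
v[10] = max(2+29-2, 4+26-2, 11+20-2, …, 14+2-2, 26+0) = 30
One optimal plan: pieces 5 + 5 (1 cut) → €32 − €2 = €30.

30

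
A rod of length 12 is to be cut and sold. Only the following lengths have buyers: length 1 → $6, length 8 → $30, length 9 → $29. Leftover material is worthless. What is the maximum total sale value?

72

Consider every possible first cut. best[k] is the best of p[i]+best[k−i] over all sellable i≤k.
best[1] = 6
best[2] = 12  (first piece 1, then best[1]=6)
best[3] = 18  (first piece 1, then best[2]=12)
best[4] = 24  (first piece 1, then best[3]=18)
best[5] = 30  (first piece 1, then best[4]=24)
best[6] = 36  (first piece 1, then best[5]=30)
best[7] = 42  (first piece 1, then best[6]=36)
best[8] = max(6+42, 30+0) = 48
best[9] = max(6+48, 30+6, 29+0) = 54
best[10] = max(6+54, 30+12, 29+6) = 60
best[11] = max(6+60, 30+18, 29+12) = 66
best[12] = max(6+66, 30+24, 29+18) = 72
One optimal cutting: 1 + 1 + 1 + 1 + 1 + 1 + 1 + 1 + 1 + 1 + 1 + 1 → $72.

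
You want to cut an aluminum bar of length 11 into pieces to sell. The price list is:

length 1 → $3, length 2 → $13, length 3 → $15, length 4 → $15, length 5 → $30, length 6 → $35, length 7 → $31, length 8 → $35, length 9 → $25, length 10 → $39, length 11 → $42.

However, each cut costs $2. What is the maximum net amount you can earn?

Let net[k] be the best obtainable value from length k. For each k, try every first piece i and keep the best of price[i] + net[k−i] minus the 2 cut fee when i<k.
net[1] = 3
net[2] = max(3+3-2, 13+0) = 13
net[3] = max(3+13-2, 13+3-2, 15+0) = 15
net[4] = max(3+15-2, 13+13-2, 15+3-2, 15+0) = 24
net[5] = max(3+24-2, 13+15-2, 15+13-2, 15+3-2, 30+0) = 30
net[6] = max(3+30-2, 13+24-2, 15+15-2, 15+13-2, 30+3-2, 35+0) = 35
net[7] = max(3+35-2, 13+30-2, 15+24-2, …, 35+3-2, 31+0) = 41
net[8] = max(3+41-2, 13+35-2, 15+30-2, …, 31+3-2, 35+0) = 46
net[9] = max(3+46-2, 13+41-2, 15+35-2, …, 35+3-2, 25+0) = 52
net[10] = max(3+52-2, 13+46-2, 15+41-2, …, 25+3-2, 39+0) = 58
net[11] = max(3+58-2, 13+52-2, 15+46-2, …, 39+3-2, 42+0) = 63
One optimal plan: pieces 5 + 2 + 2 + 2 (3 cuts) → $69 − $6 = $63.

63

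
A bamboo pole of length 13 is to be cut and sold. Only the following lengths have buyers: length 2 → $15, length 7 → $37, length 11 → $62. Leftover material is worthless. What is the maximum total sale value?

90

Consider every possible first cut. best[k] is the best of p[i]+best[k−i] over all sellable i≤k.
best[1] = 0
best[2] = 15
best[3] = 15
best[4] = 30  (first piece 2, then best[2]=15)
best[5] = 30
best[6] = 45  (first piece 2, then best[4]=30)
best[7] = max(15+30, 37+0) = 45
best[8] = max(15+45, 37+0) = 60
best[9] = max(15+45, 37+15) = 60
best[10] = max(15+60, 37+15) = 75
best[11] = max(15+60, 37+30, 62+0) = 75
best[12] = max(15+75, 37+30, 62+0) = 90
best[13] = max(15+75, 37+45, 62+15) = 90
One optimal cutting: pieces 2 + 2 + 2 + 2 + 2 + 2 with 1 foot of scrap → $90.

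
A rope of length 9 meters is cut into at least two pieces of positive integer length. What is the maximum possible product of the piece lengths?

Let f[k] be the best product for length k (with at least one cut). For each first piece i, the rest contributes max(k−i, f[k−i]).
Small cases: f[2]=1, f[3]=2, f[4]=4.
f[5] = 2·max(3,2) = 2·3 = 6
f[6] = 3·max(3,2) = 3·3 = 9
f[7] = 2·max(5,6) = 2·6 = 12
f[8] = 2·max(6,9) = 2·9 = 18
f[9] = 3·max(6,9) = 3·9 = 27
One optimal split: 3 + 3 + 3; product 3·3·3 = 27.

27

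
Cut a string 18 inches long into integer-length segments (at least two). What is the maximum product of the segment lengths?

Define m[k] = max over 1≤i<k of i · max(k−i, m[k−i]); the inner max lets the remainder stay uncut if that's better.
Small cases: m[2]=1, m[3]=2, m[4]=4, m[5]=6, m[6]=9, m[7]=12, m[8]=18, m[9]=27, m[10]=36, m[11]=54, m[12]=81, m[13]=108.
m[14] = 2*max(12,81) = 2*81 = 162
m[15] = 3*max(12,81) = 3*81 = 243
m[16] = 2*max(14,162) = 2*162 = 324
m[17] = 2*max(15,243) = 2*243 = 486
m[18] = 3*max(15,243) = 3*243 = 729
One optimal split: 3 + 3 + 3 + 3 + 3 + 3; product 3*3*3*3*3*3 = 729.

729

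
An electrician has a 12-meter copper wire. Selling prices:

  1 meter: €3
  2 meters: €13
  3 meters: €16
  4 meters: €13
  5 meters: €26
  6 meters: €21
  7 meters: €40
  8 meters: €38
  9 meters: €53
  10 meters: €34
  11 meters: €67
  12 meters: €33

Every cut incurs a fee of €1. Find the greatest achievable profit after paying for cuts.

73

Build v[k] bottom-up: v[k] = max over allowed piece i of (p[i] + v[k−i]) − 1 per cut.
v[1] = 3
v[2] = max(3+3-1, 13+0) = 13
v[3] = max(3+13-1, 13+3-1, 16+0) = 16
v[4] = max(3+16-1, 13+13-1, 16+3-1, 13+0) = 25
v[5] = max(3+25-1, 13+16-1, 16+13-1, 13+3-1, 26+0) = 28
v[6] = max(3+28-1, 13+25-1, 16+16-1, 13+13-1, 26+3-1, 21+0) = 37
v[7] = max(3+37-1, 13+28-1, 16+25-1, …, 21+3-1, 40+0) = 40
v[8] = max(3+40-1, 13+37-1, 16+28-1, …, 40+3-1, 38+0) = 49
v[9] = max(3+49-1, 13+40-1, 16+37-1, …, 38+3-1, 53+0) = 53
v[10] = max(3+53-1, 13+49-1, 16+40-1, …, 53+3-1, 34+0) = 61
v[11] = max(3+61-1, 13+53-1, 16+49-1, …, 34+3-1, 67+0) = 67
v[12] = max(3+67-1, 13+61-1, 16+53-1, …, 67+3-1, 33+0) = 73
One optimal plan: pieces 2 + 2 + 2 + 2 + 2 + 2 (5 cuts) → €78 − €5 = €73.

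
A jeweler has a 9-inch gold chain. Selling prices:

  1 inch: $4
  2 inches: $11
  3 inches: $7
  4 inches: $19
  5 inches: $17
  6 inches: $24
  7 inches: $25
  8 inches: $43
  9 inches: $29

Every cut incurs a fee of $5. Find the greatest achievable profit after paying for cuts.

42

Build v[k] bottom-up: v[k] = max over allowed piece i of (p[i] + v[k−i]) − 5 per cut.
v[1] = 4
v[2] = max(4+4-5, 11+0) = 11
v[3] = max(4+11-5, 11+4-5, 7+0) = 10
v[4] = max(4+10-5, 11+11-5, 7+4-5, 19+0) = 19
v[5] = max(4+19-5, 11+10-5, 7+11-5, 19+4-5, 17+0) = 18
v[6] = max(4+18-5, 11+19-5, 7+10-5, 19+11-5, 17+4-5, 24+0) = 25
v[7] = max(4+25-5, 11+18-5, 7+19-5, …, 24+4-5, 25+0) = 25
v[8] = max(4+25-5, 11+25-5, 7+18-5, …, 25+4-5, 43+0) = 43
v[9] = max(4+43-5, 11+25-5, 7+25-5, …, 43+4-5, 29+0) = 42
One optimal plan: pieces 8 + 1 (1 cut) → $47 − $5 = $42.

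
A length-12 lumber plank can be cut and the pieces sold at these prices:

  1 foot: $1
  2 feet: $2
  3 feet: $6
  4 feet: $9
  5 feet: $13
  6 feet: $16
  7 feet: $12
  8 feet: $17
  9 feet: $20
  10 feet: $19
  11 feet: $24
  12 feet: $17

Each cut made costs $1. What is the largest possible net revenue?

Let r[k] be the best obtainable value from length k. For each k, try every first piece i and keep the best of price[i] + r[k−i] minus the 1 cut fee when i<k.
r[1] = 1
r[2] = max(1+1-1, 2+0) = 2
r[3] = max(1+2-1, 2+1-1, 6+0) = 6
r[4] = max(1+6-1, 2+2-1, 6+1-1, 9+0) = 9
r[5] = max(1+9-1, 2+6-1, 6+2-1, 9+1-1, 13+0) = 13
r[6] = max(1+13-1, 2+9-1, 6+6-1, 9+2-1, 13+1-1, 16+0) = 16
r[7] = max(1+16-1, 2+13-1, 6+9-1, …, 16+1-1, 12+0) = 16
r[8] = max(1+16-1, 2+16-1, 6+13-1, …, 12+1-1, 17+0) = 18
r[9] = max(1+18-1, 2+16-1, 6+16-1, …, 17+1-1, 20+0) = 21
r[10] = max(1+21-1, 2+18-1, 6+16-1, …, 20+1-1, 19+0) = 25
r[11] = max(1+25-1, 2+21-1, 6+18-1, …, 19+1-1, 24+0) = 28
r[12] = max(1+28-1, 2+25-1, 6+21-1, …, 24+1-1, 17+0) = 31
One optimal plan: pieces 6 + 6 (1 cut) → $32 − $1 = $31.

31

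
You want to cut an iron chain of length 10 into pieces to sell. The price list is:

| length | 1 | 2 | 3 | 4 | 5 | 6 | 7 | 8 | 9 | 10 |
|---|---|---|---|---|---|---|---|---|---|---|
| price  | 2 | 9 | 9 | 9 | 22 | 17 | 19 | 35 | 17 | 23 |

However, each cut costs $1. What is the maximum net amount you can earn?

Consider every possible first cut. r[k] is the best of p[i]+r[k−i] over all sellable i≤k, charging 1 whenever i<k.
r[1] = 2
r[2] = max(2+2-1, 9+0) = 9
r[3] = max(2+9-1, 9+2-1, 9+0) = 10
r[4] = max(2+10-1, 9+9-1, 9+2-1, 9+0) = 17
r[5] = max(2+17-1, 9+10-1, 9+9-1, 9+2-1, 22+0) = 22
r[6] = max(2+22-1, 9+17-1, 9+10-1, 9+9-1, 22+2-1, 17+0) = 25
r[7] = max(2+25-1, 9+22-1, 9+17-1, …, 17+2-1, 19+0) = 30
r[8] = max(2+30-1, 9+25-1, 9+22-1, …, 19+2-1, 35+0) = 35
r[9] = max(2+35-1, 9+30-1, 9+25-1, …, 35+2-1, 17+0) = 38
r[10] = max(2+38-1, 9+35-1, 9+30-1, …, 17+2-1, 23+0) = 43
One optimal plan: pieces 8 + 2 (1 cut) → $44 − $1 = $43.

43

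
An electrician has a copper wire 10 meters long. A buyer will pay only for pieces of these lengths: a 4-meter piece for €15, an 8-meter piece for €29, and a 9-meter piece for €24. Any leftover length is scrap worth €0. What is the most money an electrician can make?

Consider every possible first cut. f[k] is the best of p[i]+f[k−i] over all sellable i≤k.
f[1] = 0
f[2] = 0
f[3] = 0
f[4] = 15
f[5] = 15
f[6] = 15
f[7] = 15
f[8] = max(15+15, 29+0) = 30
f[9] = max(15+15, 29+0, 24+0) = 30
f[10] = max(15+15, 29+0, 24+0) = 30
One optimal cutting: pieces 4 + 4 with 2 meters of scrap → €30.

30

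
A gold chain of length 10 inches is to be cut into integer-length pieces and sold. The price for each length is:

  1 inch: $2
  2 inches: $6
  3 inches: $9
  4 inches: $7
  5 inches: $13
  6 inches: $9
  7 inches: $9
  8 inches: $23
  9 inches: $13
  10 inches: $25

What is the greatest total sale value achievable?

Let best[k] be the best obtainable value from length k. For each k, try every first piece i and keep the best of price[i] + best[k−i].
best[1] = 2
best[2] = 6
best[3] = 9
best[4] = 12  (first piece 2, then best[2]=6)
best[5] = 15  (first piece 2, then best[3]=9)
best[6] = 18  (first piece 2, then best[4]=12)
best[7] = 21  (first piece 2, then best[5]=15)
best[8] = 24  (first piece 2, then best[6]=18)
best[9] = 27  (first piece 2, then best[7]=21)
best[10] = 30  (first piece 2, then best[8]=24)
One optimal cutting: 2 + 2 + 2 + 2 + 2 → $6 + $6 + $6 + $6 + $6 = $30.

30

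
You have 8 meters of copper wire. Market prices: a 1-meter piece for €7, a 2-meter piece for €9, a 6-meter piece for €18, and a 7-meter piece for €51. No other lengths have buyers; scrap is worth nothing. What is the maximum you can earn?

58

Build r[k] bottom-up: r[k] = max over allowed piece i of (p[i] + r[k−i]).
r[1] = 7
r[2] = 14  (first piece 1, then r[1]=7)
r[3] = 21  (first piece 1, then r[2]=14)
r[4] = 28  (first piece 1, then r[3]=21)
r[5] = 35  (first piece 1, then r[4]=28)
r[6] = 42  (first piece 1, then r[5]=35)
r[7] = 51
r[8] = 58  (first piece 1, then r[7]=51)
One optimal cutting: 7 + 1 → €58.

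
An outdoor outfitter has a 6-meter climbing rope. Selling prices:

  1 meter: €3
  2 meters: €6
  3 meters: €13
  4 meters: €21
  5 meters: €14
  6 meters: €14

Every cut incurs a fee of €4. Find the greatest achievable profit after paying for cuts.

Consider every possible first cut. net[k] is the best of p[i]+net[k−i] over all sellable i≤k, charging 4 whenever i<k.
net[1] = 3
net[2] = 6
net[3] = 13
net[4] = 21
net[5] = 20  (first piece 1, then net[4]=21)
net[6] = 23  (first piece 2, then net[4]=21)
One optimal plan: pieces 4 + 2 (1 cut) → €27 − €4 = €23.

23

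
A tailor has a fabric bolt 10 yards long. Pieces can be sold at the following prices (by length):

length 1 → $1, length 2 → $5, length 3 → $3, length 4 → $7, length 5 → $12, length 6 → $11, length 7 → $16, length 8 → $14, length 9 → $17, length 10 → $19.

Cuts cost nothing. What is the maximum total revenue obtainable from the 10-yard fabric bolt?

Consider every possible first cut. R[k] is the best of p[i]+R[k−i] over all sellable i≤k.
R[1] = 1
R[2] = 5
R[3] = 6  (first piece 1, then R[2]=5)
R[4] = 10  (first piece 2, then R[2]=5)
R[5] = 12
R[6] = 15  (first piece 2, then R[4]=10)
R[7] = 17  (first piece 2, then R[5]=12)
R[8] = 20  (first piece 2, then R[6]=15)
R[9] = 22  (first piece 2, then R[7]=17)
R[10] = 25  (first piece 2, then R[8]=20)
One optimal cutting: 2 + 2 + 2 + 2 + 2 → $5 + $5 + $5 + $5 + $5 = $25.

25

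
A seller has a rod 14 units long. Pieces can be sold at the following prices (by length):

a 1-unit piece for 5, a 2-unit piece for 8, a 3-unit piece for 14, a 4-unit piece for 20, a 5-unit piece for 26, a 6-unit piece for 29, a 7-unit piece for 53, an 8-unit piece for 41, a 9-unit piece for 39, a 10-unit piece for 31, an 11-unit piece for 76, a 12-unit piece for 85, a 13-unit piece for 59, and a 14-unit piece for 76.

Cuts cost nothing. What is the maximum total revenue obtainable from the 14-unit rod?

Consider every possible first cut. r[k] is the best of p[i]+r[k−i] over all sellable i≤k.
r[1] = 5
r[2] = max(5+5, 8+0) = 10
r[3] = max(5+10, 8+5, 14+0) = 15
r[4] = max(5+15, 8+10, 14+5, 20+0) = 20
r[5] = max(5+20, 8+15, 14+10, 20+5, 26+0) = 26
r[6] = max(5+26, 8+20, 14+15, 20+10, 26+5, 29+0) = 31
r[7] = max(5+31, 8+26, 14+20, …, 29+5, 53+0) = 53
r[8] = max(5+53, 8+31, 14+26, …, 53+5, 41+0) = 58
r[9] = max(5+58, 8+53, 14+31, …, 41+5, 39+0) = 63
r[10] = max(5+63, 8+58, 14+53, …, 39+5, 31+0) = 68
r[11] = max(5+68, 8+63, 14+58, …, 31+5, 76+0) = 76
r[12] = max(5+76, 8+68, 14+63, …, 76+5, 85+0) = 85
r[13] = max(5+85, 8+76, 14+68, …, 85+5, 59+0) = 90
r[14] = max(5+90, 8+85, 14+76, …, 59+5, 76+0) = 106
One optimal cutting: 7 + 7 → 53 + 53 = 106.

106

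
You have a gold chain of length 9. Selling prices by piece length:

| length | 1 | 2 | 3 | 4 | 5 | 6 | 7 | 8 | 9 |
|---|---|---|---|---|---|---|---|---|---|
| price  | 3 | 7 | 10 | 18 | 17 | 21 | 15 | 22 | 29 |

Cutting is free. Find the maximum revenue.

39

Let v[k] be the best obtainable value from length k. For each k, try every first piece i and keep the best of price[i] + v[k−i].
v[1] = 3
v[2] = 7
v[3] = 10  (first piece 1, then v[2]=7)
v[4] = 18
v[5] = 21  (first piece 1, then v[4]=18)
v[6] = 25  (first piece 2, then v[4]=18)
v[7] = 28  (first piece 1, then v[6]=25)
v[8] = 36  (first piece 4, then v[4]=18)
v[9] = 39  (first piece 1, then v[8]=36)
One optimal cutting: 4 + 4 + 1 → $18 + $18 + $3 = $39.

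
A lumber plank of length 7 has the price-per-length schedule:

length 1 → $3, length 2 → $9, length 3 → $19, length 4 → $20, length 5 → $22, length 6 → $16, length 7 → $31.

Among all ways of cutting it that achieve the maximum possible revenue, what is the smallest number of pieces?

3

Consider every possible first cut. r[k] is the best of p[i]+r[k−i] over all sellable i≤k.
r[1] = 3
r[2] = max(3+3, 9+0) = 9
r[3] = max(3+9, 9+3, 19+0) = 19
r[4] = max(3+19, 9+9, 19+3, 20+0) = 22
r[5] = max(3+22, 9+19, 19+9, 20+3, 22+0) = 28
r[6] = max(3+28, 9+22, 19+19, 20+9, 22+3, 16+0) = 38
r[7] = max(3+38, 9+28, 19+22, …, 16+3, 31+0) = 41
Maximum revenue is $41.
Now minimize piece count subject to staying optimal: for each k, pieces[k] = 1 + min over i with p[i]+r[k−i]=r[k] of pieces[k−i].
pieces[4] = 2
pieces[5] = 2
pieces[6] = 2
pieces[7] = 3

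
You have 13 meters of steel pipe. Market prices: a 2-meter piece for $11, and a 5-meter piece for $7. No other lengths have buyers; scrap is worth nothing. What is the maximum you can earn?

66

Consider every possible first cut. f[k] is the best of p[i]+f[k−i] over all sellable i≤k.
f[1] = 0
f[2] = 11
f[3] = 11
f[4] = 22  (first piece 2, then f[2]=11)
f[5] = 22
f[6] = 33  (first piece 2, then f[4]=22)
f[7] = 33
f[8] = 44  (first piece 2, then f[6]=33)
f[9] = 44
f[10] = 55  (first piece 2, then f[8]=44)
f[11] = 55
f[12] = 66  (first piece 2, then f[10]=55)
f[13] = 66
One optimal cutting: pieces 2 + 2 + 2 + 2 + 2 + 2 with 1 meter of scrap → $66.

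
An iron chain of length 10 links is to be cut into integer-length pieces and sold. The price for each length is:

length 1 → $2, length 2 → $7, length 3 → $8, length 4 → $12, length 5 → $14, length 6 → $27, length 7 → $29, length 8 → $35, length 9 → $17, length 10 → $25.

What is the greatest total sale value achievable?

42

Consider every possible first cut. r[k] is the best of p[i]+r[k−i] over all sellable i≤k.
r[1] = 2
r[2] = 7
r[3] = 9  (first piece 1, then r[2]=7)
r[4] = 14  (first piece 2, then r[2]=7)
r[5] = 16  (first piece 1, then r[4]=14)
r[6] = 27
r[7] = 29  (first piece 1, then r[6]=27)
r[8] = 35
r[9] = 37  (first piece 1, then r[8]=35)
r[10] = 42  (first piece 2, then r[8]=35)
One optimal cutting: 8 + 2 → $35 + $7 = $42.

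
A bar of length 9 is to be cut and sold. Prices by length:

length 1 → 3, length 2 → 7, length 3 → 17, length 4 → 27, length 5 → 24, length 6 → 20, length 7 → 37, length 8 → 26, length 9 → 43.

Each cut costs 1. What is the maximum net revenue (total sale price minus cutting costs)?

55

Build r[k] bottom-up: r[k] = max over allowed piece i of (p[i] + r[k−i]) − 1 per cut.
r[1] = 3
r[2] = 7
r[3] = 17
r[4] = 27
r[5] = 29  (first piece 1, then r[4]=27)
r[6] = 33  (first piece 2, then r[4]=27)
r[7] = 43  (first piece 3, then r[4]=27)
r[8] = 53  (first piece 4, then r[4]=27)
r[9] = 55  (first piece 1, then r[8]=53)
One optimal plan: pieces 4 + 4 + 1 (2 cuts) → 57 − 2 = 55.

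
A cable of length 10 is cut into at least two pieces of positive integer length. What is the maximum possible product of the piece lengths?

Let f[k] be the best product for length k (with at least one cut). For each first piece i, the rest contributes max(k−i, f[k−i]).
f[2] = 1×max(1,0) = 1×1 = 1
f[3] = 1×max(2,1) = 1×2 = 2
f[4] = 2×max(2,1) = 2×2 = 4
f[5] = 2×max(3,2) = 2×3 = 6
f[6] = 3×max(3,2) = 3×3 = 9
f[7] = 2×max(5,6) = 2×6 = 12
f[8] = 2×max(6,9) = 2×9 = 18
f[9] = 3×max(6,9) = 3×9 = 27
f[10] = 2×max(8,18) = 2×18 = 36
One optimal split: 3 + 3 + 2 + 2; product 3×3×2×2 = 36.

36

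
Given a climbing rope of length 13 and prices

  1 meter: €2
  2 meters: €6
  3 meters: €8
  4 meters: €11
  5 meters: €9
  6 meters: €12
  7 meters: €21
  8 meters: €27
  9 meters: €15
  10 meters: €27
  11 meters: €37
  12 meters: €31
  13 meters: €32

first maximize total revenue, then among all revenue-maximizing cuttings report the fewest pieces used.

2

Build r[k] bottom-up: r[k] = max over allowed piece i of (p[i] + r[k−i]).
r[1] = 2
r[2] = max(2+2, 6+0) = 6
r[3] = max(2+6, 6+2, 8+0) = 8
r[4] = max(2+8, 6+6, 8+2, 11+0) = 12
r[5] = max(2+12, 6+8, 8+6, 11+2, 9+0) = 14
r[6] = max(2+14, 6+12, 8+8, 11+6, 9+2, 12+0) = 18
r[7] = max(2+18, 6+14, 8+12, …, 12+2, 21+0) = 21
r[8] = max(2+21, 6+18, 8+14, …, 21+2, 27+0) = 27
r[9] = max(2+27, 6+21, 8+18, …, 27+2, 15+0) = 29
r[10] = max(2+29, 6+27, 8+21, …, 15+2, 27+0) = 33
r[11] = max(2+33, 6+29, 8+27, …, 27+2, 37+0) = 37
r[12] = max(2+37, 6+33, 8+29, …, 37+2, 31+0) = 39
r[13] = max(2+39, 6+37, 8+33, …, 31+2, 32+0) = 43
Maximum revenue is €43.
Now minimize piece count subject to staying optimal: for each k, pieces[k] = 1 + min over i with p[i]+r[k−i]=r[k] of pieces[k−i].
pieces[10] = 2
pieces[11] = 1
pieces[12] = 2
pieces[13] = 2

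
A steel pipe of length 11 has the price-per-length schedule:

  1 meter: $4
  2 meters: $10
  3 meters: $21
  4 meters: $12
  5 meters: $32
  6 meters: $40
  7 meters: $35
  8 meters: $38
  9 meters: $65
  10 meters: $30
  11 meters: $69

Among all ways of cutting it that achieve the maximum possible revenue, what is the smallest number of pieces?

2

Consider every possible first cut. r[k] is the best of p[i]+r[k−i] over all sellable i≤k.
r[1] = 4
r[2] = max(4+4, 10+0) = 10
r[3] = max(4+10, 10+4, 21+0) = 21
r[4] = max(4+21, 10+10, 21+4, 12+0) = 25
r[5] = max(4+25, 10+21, 21+10, 12+4, 32+0) = 32
r[6] = max(4+32, 10+25, 21+21, 12+10, 32+4, 40+0) = 42
r[7] = max(4+42, 10+32, 21+25, …, 40+4, 35+0) = 46
r[8] = max(4+46, 10+42, 21+32, …, 35+4, 38+0) = 53
r[9] = max(4+53, 10+46, 21+42, …, 38+4, 65+0) = 65
r[10] = max(4+65, 10+53, 21+46, …, 65+4, 30+0) = 69
r[11] = max(4+69, 10+65, 21+53, …, 30+4, 69+0) = 75
Maximum revenue is $75.
Now minimize piece count subject to staying optimal: for each k, pieces[k] = 1 + min over i with p[i]+r[k−i]=r[k] of pieces[k−i].
pieces[8] = 2
pieces[9] = 1
pieces[10] = 2
pieces[11] = 2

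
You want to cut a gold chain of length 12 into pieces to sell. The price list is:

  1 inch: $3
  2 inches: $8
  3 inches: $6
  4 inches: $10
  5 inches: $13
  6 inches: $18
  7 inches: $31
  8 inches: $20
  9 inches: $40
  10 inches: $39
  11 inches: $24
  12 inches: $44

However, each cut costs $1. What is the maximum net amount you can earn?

49

Let r[k] be the best obtainable value from length k. For each k, try every first piece i and keep the best of price[i] + r[k−i] minus the 1 cut fee when i<k.
r[1] = 3
r[2] = 8
r[3] = 10  (first piece 1, then r[2]=8)
r[4] = 15  (first piece 2, then r[2]=8)
r[5] = 17  (first piece 1, then r[4]=15)
r[6] = 22  (first piece 2, then r[4]=15)
r[7] = 31
r[8] = 33  (first piece 1, then r[7]=31)
r[9] = 40
r[10] = 42  (first piece 1, then r[9]=40)
r[11] = 47  (first piece 2, then r[9]=40)
r[12] = 49  (first piece 1, then r[11]=47)
One optimal plan: pieces 9 + 2 + 1 (2 cuts) → $51 − $2 = $49.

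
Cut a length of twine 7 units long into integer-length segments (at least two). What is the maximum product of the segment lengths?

Let prod[k] be the best product for length k (with at least one cut). For each first piece i, the rest contributes max(k−i, prod[k−i]).
prod[2] = 1×max(1,0) = 1×1 = 1
prod[3] = max(1×2, 2×1) = 2
prod[4] = max(1×3, 2×2, 3×1) = 4
prod[5] = max(1×4, 2×3, 3×2, 4×1) = 6
prod[6] = max(1×6, 2×4, 3×3, 4×2, 5×1) = 9
prod[7] = max(1×9, 2×6, 3×4, 4×3, 5×2, 6×1) = 12
One optimal split: 3 + 2 + 2; product 3×2×2 = 12.

12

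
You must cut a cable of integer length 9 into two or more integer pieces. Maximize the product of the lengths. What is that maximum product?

27

Fill P[k] for k=2..9: at each k try every first piece i and multiply by the better of (k−i) uncut or P[k−i].
P[2] = 1·max(1,0) = 1·1 = 1
P[3] = 1·max(2,1) = 1·2 = 2
P[4] = 2·max(2,1) = 2·2 = 4
P[5] = 2·max(3,2) = 2·3 = 6
P[6] = 3·max(3,2) = 3·3 = 9
P[7] = 2·max(5,6) = 2·6 = 12
P[8] = 2·max(6,9) = 2·9 = 18
P[9] = 3·max(6,9) = 3·9 = 27
One optimal split: 3 + 3 + 3; product 3·3·3 = 27.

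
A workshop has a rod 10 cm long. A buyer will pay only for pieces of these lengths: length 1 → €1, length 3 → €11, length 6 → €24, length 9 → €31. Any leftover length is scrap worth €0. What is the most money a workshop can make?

Build r[k] bottom-up: r[k] = max over allowed piece i of (p[i] + r[k−i]).
r[1] = 1
r[2] = 2  (first piece 1, then r[1]=1)
r[3] = max(1+2, 11+0) = 11
r[4] = max(1+11, 11+1) = 12
r[5] = max(1+12, 11+2) = 13
r[6] = max(1+13, 11+11, 24+0) = 24
r[7] = max(1+24, 11+12, 24+1) = 25
r[8] = max(1+25, 11+13, 24+2) = 26
r[9] = max(1+26, 11+24, 24+11, 31+0) = 35
r[10] = max(1+35, 11+25, 24+12, 31+1) = 36
One optimal cutting: 6 + 3 + 1 → €36.

36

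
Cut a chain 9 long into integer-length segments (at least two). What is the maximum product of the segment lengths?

27

Define g[k] = max over 1≤i<k of i · max(k−i, g[k−i]); the inner max lets the remainder stay uncut if that's better.
g[2] = 1×max(1,0) = 1×1 = 1
g[3] = 1×max(2,1) = 1×2 = 2
g[4] = 2×max(2,1) = 2×2 = 4
g[5] = 2×max(3,2) = 2×3 = 6
g[6] = 3×max(3,2) = 3×3 = 9
g[7] = 2×max(5,6) = 2×6 = 12
g[8] = 2×max(6,9) = 2×9 = 18
g[9] = 3×max(6,9) = 3×9 = 27
One optimal split: 3 + 3 + 3; product 3×3×3 = 27.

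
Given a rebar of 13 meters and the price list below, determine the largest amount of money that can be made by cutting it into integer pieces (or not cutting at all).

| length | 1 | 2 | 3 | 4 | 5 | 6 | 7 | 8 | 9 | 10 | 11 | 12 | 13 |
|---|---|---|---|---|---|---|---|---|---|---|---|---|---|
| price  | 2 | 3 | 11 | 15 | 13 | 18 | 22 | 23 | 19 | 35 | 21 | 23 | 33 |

48

Consider every possible first cut. v[k] is the best of p[i]+v[k−i] over all sellable i≤k.
v[1] = 2
v[2] = max(2+2, 3+0) = 4
v[3] = max(2+4, 3+2, 11+0) = 11
v[4] = max(2+11, 3+4, 11+2, 15+0) = 15
v[5] = max(2+15, 3+11, 11+4, 15+2, 13+0) = 17
v[6] = max(2+17, 3+15, 11+11, 15+4, 13+2, 18+0) = 22
v[7] = max(2+22, 3+17, 11+15, …, 18+2, 22+0) = 26
v[8] = max(2+26, 3+22, 11+17, …, 22+2, 23+0) = 30
v[9] = max(2+30, 3+26, 11+22, …, 23+2, 19+0) = 33
v[10] = max(2+33, 3+30, 11+26, …, 19+2, 35+0) = 37
v[11] = max(2+37, 3+33, 11+30, …, 35+2, 21+0) = 41
v[12] = max(2+41, 3+37, 11+33, …, 21+2, 23+0) = 45
v[13] = max(2+45, 3+41, 11+37, …, 23+2, 33+0) = 48
One optimal cutting: 4 + 3 + 3 + 3 → ₹15 + ₹11 + ₹11 + ₹11 = ₹48.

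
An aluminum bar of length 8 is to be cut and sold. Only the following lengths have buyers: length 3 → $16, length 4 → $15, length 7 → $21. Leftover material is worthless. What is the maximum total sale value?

Let r[k] be the best obtainable value from length k. For each k, try every first piece i and keep the best of price[i] + r[k−i].
r[1] = 0
r[2] = 0
r[3] = 16
r[4] = 16
r[5] = 16
r[6] = 32  (first piece 3, then r[3]=16)
r[7] = 32
r[8] = 32
One optimal cutting: pieces 3 + 3 with 2 cm of scrap → $32.

32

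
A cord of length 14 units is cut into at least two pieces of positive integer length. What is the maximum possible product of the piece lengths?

162

Let prod[k] be the best product for length k (with at least one cut). For each first piece i, the rest contributes max(k−i, prod[k−i]).
prod[2] = 1×max(1,0) = 1×1 = 1
prod[3] = max(1×2, 2×1) = 2
prod[4] = max(1×3, 2×2, 3×1) = 4
prod[5] = max(1×4, 2×3, 3×2, 4×1) = 6
prod[6] = max(1×6, 2×4, 3×3, 4×2, 5×1) = 9
prod[7] = max(1×9, 2×6, 3×4, 4×3, 5×2, 6×1) = 12
prod[8] = max(1×12, 2×9, 3×6, …, 6×2, 7×1) = 18
prod[9] = max(1×18, 2×12, 3×9, …, 7×2, 8×1) = 27
prod[10] = max(1×27, 2×18, 3×12, …, 8×2, 9×1) = 36
prod[11] = max(1×36, 2×27, 3×18, …, 9×2, 10×1) = 54
prod[12] = max(1×54, 2×36, 3×27, …, 10×2, 11×1) = 81
prod[13] = max(1×81, 2×54, 3×36, …, 11×2, 12×1) = 108
prod[14] = max(1×108, 2×81, 3×54, …, 12×2, 13×1) = 162
One optimal split: 3 + 3 + 3 + 3 + 2; product 3×3×3×3×2 = 162.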